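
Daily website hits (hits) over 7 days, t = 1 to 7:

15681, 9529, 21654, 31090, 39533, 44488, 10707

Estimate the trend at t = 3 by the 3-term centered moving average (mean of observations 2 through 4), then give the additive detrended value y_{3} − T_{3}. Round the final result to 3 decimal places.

Trend T_3 = (9529 + 21654 + 31090) / 3 = 62273/3 = 20757.66667
Detrended value: 21654 − 20757.66667 = 896.333

896.333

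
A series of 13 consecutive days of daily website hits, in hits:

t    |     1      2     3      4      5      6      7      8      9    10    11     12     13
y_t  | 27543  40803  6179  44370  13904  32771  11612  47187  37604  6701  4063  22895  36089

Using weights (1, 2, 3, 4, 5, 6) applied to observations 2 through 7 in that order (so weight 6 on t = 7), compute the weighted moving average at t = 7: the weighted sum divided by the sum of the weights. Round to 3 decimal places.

22638.762

Weighted sum: 1·40803 + 2·6179 + 3·44370 + 4·13904 + 5·32771 + 6·11612 = 40803 + 12358 + 133110 + 55616 + 163855 + 69672 = 475414
Weight total: 1 + 2 + 3 + 4 + 5 + 6 = 21
WMA = 475414 / 21 = 22638.762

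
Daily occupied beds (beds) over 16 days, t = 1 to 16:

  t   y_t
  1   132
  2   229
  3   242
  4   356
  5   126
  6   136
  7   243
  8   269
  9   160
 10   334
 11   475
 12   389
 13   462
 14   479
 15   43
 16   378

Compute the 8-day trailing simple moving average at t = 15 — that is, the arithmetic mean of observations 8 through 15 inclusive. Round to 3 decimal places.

Sum of periods 8–15: 269 + 160 + 334 + 475 + 389 + 462 + 479 + 43 = 2611
Divide by 8: 2611 / 8 = 326.375

326.375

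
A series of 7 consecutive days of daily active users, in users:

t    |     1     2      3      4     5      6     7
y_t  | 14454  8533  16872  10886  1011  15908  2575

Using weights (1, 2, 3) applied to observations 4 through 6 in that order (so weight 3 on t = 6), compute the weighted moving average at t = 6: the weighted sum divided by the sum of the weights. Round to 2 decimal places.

10105.33

Weighted sum: 1·10886 + 2·1011 + 3·15908 = 10886 + 2022 + 47724 = 60632
Weight total: 1 + 2 + 3 = 6
WMA = 60632 / 6 = 10105.33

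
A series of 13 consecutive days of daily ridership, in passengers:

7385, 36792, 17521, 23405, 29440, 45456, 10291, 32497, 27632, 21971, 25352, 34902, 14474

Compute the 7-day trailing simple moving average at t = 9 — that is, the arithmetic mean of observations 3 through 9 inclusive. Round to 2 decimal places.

26606.00

Sum of periods 3–9: 17521 + 23405 + 29440 + 45456 + 10291 + 32497 + 27632 = 186242
Divide by 7: 186242 / 7 = 26606.00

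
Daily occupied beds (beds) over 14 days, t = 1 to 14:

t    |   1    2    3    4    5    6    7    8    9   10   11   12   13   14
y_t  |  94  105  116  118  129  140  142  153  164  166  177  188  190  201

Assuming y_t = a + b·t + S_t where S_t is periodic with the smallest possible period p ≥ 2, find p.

3

First differences y_{t+1} − y_t: 11, 11, 2, 11, 11, 2, 11, 11, …
The difference pattern repeats every 3 terms and not for any smaller step, so p = 3.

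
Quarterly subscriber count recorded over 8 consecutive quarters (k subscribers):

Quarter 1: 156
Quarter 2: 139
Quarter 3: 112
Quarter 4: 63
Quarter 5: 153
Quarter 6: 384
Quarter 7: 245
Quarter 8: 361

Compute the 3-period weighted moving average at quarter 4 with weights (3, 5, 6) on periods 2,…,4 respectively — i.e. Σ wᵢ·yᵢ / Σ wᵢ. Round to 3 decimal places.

96.786

Weighted sum: 3·139 + 5·112 + 6·63 = 417 + 560 + 378 = 1355
Weight total: 3 + 5 + 6 = 14
WMA = 1355 / 14 = 96.786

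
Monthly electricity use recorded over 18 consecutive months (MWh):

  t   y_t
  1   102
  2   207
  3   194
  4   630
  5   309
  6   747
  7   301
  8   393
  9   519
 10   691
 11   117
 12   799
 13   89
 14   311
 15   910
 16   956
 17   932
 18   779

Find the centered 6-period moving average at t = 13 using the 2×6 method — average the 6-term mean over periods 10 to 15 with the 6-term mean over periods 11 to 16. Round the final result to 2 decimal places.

508.25

Sum over 10–15: 691 + 117 + 799 + 89 + 311 + 910 = 2917
Sum over 11–16: 117 + 799 + 89 + 311 + 910 + 956 = 3182
CMA at t=13 = (2917 + 3182) / (2·6) = 6099 / 12 = 508.25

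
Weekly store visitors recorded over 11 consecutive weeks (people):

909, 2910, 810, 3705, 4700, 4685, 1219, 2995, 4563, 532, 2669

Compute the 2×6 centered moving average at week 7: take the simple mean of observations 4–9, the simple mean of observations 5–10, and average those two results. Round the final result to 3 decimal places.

3380.083

Sum over 4–9: 3705 + 4700 + 4685 + 1219 + 2995 + 4563 = 21867
Sum over 5–10: 4700 + 4685 + 1219 + 2995 + 4563 + 532 = 18694
CMA at t=7 = (21867 + 18694) / (2·6) = 40561 / 12 = 3380.083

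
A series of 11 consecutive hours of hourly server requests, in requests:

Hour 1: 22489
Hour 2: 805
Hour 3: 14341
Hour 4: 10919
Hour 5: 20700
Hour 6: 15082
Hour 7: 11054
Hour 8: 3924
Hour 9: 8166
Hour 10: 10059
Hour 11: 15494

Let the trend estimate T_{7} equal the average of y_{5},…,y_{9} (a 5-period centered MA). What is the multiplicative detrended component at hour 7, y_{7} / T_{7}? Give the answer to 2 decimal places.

0.94

Trend T_7 = (20700 + 15082 + 11054 + 3924 + 8166) / 5 = 58926/5 = 11785.2000
Ratio to trend: 11054 / 11785.2000 = 0.94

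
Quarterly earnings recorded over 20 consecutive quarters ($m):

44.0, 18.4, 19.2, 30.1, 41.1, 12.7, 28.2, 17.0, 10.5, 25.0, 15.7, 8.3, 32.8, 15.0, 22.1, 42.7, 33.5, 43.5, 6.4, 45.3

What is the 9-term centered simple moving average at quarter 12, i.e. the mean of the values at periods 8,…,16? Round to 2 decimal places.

Sum of periods 8–16: 17.0 + 10.5 + 25.0 + 15.7 + 8.3 + 32.8 + 15.0 + 22.1 + 42.7 = 189.1
Divide by 9: 189.1 / 9 = 21.01

21.01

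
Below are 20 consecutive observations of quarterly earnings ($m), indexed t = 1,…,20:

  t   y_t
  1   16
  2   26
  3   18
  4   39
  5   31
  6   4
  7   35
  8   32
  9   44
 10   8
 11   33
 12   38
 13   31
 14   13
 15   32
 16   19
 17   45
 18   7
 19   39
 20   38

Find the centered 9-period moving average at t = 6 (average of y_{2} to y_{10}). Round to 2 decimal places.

Sum of periods 2–10: 26 + 18 + 39 + 31 + 4 + 35 + 32 + 44 + 8 = 237
Divide by 9: 237 / 9 = 26.33

26.33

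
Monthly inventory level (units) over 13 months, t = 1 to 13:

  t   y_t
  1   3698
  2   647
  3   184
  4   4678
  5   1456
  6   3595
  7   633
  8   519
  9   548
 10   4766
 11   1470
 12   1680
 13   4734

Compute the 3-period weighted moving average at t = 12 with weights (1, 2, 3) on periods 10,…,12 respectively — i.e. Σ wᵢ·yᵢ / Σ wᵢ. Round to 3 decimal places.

Weighted sum: 1·4766 + 2·1470 + 3·1680 = 4766 + 2940 + 5040 = 12746
Weight total: 1 + 2 + 3 = 6
WMA = 12746 / 6 = 2124.333

2124.333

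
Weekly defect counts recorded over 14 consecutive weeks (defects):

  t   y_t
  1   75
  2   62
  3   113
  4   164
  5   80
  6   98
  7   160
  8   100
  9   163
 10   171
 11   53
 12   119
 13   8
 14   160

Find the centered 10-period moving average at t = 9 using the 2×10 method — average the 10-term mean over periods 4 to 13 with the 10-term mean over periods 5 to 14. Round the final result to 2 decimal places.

Sum over 4–13: 164 + 80 + 98 + 160 + 100 + 163 + 171 + 53 + 119 + 8 = 1116
Sum over 5–14: 80 + 98 + 160 + 100 + 163 + 171 + 53 + 119 + 8 + 160 = 1112
CMA at t=9 = (1116 + 1112) / (2·10) = 2228 / 20 = 111.40

111.40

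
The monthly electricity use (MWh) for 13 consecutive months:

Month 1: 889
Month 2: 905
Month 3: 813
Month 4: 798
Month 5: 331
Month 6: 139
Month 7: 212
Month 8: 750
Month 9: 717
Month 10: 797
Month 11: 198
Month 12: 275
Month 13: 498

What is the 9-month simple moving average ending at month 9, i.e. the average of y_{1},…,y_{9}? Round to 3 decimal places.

617.111

Sum of periods 1–9: 889 + 905 + 813 + 798 + 331 + 139 + 212 + 750 + 717 = 5554
Divide by 9: 5554 / 9 = 617.111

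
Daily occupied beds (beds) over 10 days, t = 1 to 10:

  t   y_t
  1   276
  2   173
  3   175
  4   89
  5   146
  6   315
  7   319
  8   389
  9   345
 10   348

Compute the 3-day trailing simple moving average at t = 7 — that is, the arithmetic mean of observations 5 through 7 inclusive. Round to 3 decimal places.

Sum of periods 5–7: 146 + 315 + 319 = 780
Divide by 3: 780 / 3 = 260.000

260.000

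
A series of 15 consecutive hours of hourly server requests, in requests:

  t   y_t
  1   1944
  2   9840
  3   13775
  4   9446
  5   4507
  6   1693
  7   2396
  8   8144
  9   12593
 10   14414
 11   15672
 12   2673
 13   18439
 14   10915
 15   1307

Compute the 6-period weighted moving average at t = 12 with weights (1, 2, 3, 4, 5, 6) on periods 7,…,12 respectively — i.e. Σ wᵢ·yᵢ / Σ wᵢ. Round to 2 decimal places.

9929.38

Weighted sum: 1·2396 + 2·8144 + 3·12593 + 4·14414 + 5·15672 + 6·2673 = 2396 + 16288 + 37779 + 57656 + 78360 + 16038 = 208517
Weight total: 1 + 2 + 3 + 4 + 5 + 6 = 21
WMA = 208517 / 21 = 9929.38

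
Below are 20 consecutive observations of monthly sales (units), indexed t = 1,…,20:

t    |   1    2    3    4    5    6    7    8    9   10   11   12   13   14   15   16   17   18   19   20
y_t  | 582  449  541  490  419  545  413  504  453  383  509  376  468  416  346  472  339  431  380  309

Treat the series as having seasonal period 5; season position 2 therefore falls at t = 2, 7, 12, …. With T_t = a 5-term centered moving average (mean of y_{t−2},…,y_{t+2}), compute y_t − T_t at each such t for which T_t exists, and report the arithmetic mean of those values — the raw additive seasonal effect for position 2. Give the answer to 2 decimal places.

Season position 2 occurs at t = 7, 12, 17 (where T_t is defined).
t=7: T_7 = 466.8000; y_7 − T_7 = 413 − 466.8000 = -53.8000
t=12: T_12 = 430.4000; y_12 − T_12 = 376 − 430.4000 = -54.4000
t=17: T_17 = 393.6000; y_17 − T_17 = 339 − 393.6000 = -54.6000
Mean deviation: (-53.8000 + -54.4000 + -54.6000) / 3 = -54.27

-54.27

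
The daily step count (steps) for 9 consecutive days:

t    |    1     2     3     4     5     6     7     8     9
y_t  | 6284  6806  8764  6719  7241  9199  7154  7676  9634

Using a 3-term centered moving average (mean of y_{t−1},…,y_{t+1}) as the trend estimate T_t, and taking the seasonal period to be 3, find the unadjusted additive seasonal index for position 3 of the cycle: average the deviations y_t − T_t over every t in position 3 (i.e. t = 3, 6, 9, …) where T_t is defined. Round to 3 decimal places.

1334.333

Season position 3 occurs at t = 3, 6 (where T_t is defined).
t=3: T_3 = 7429.66667; y_3 − T_3 = 8764 − 7429.66667 = 1334.33333
t=6: T_6 = 7864.66667; y_6 − T_6 = 9199 − 7864.66667 = 1334.33333
Mean deviation: (1334.33333 + 1334.33333) / 2 = 1334.333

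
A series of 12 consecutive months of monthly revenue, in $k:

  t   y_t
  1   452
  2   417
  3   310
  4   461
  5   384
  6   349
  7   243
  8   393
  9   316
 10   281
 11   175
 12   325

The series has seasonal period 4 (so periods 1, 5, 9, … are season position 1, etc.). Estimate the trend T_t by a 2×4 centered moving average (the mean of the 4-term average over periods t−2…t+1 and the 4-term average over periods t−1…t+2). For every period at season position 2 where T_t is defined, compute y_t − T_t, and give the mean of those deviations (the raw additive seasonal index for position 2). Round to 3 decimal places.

Season position 2 occurs at t = 6, 10 (where T_t is defined).
t=6: T_6 = 350.75000; y_6 − T_6 = 349 − 350.75000 = -1.75000
t=10: T_10 = 282.75000; y_10 − T_10 = 281 − 282.75000 = -1.75000
Mean deviation: (-1.75000 + -1.75000) / 2 = -1.750

-1.750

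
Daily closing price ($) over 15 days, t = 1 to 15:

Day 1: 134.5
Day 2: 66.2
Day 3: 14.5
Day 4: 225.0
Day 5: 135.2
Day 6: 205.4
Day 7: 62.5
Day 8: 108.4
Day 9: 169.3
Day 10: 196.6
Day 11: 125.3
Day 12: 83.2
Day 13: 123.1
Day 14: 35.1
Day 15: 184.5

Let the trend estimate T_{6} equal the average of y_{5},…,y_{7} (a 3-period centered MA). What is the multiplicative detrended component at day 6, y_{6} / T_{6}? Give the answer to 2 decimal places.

Trend T_6 = (135.2 + 205.4 + 62.5) / 3 = 403.1/3 = 134.3667
Ratio to trend: 205.4 / 134.3667 = 1.53

1.53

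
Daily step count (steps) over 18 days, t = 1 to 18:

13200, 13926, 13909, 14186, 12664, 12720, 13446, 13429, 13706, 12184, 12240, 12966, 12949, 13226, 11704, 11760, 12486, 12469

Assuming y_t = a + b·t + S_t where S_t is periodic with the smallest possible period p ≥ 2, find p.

First differences y_{t+1} − y_t: 726, -17, 277, -1522, 56, 726, -17, 277, -1522, 56, 726, -17, …
The difference pattern repeats every 5 terms and not for any smaller step, so p = 5.

5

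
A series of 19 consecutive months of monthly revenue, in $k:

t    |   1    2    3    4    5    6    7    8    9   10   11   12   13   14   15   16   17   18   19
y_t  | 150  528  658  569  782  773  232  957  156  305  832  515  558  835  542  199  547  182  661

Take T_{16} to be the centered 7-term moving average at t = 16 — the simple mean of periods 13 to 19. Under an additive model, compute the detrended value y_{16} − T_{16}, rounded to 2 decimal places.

-304.43

Trend T_16 = (558 + 835 + 542 + 199 + 547 + 182 + 661) / 7 = 3524/7 = 503.4286
Detrended value: 199 − 503.4286 = -304.43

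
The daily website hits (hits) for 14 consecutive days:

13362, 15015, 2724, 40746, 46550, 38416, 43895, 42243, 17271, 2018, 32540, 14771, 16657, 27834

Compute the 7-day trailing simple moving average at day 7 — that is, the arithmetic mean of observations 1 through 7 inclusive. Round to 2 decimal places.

28672.57

Sum of periods 1–7: 13362 + 15015 + 2724 + 40746 + 46550 + 38416 + 43895 = 200708
Divide by 7: 200708 / 7 = 28672.57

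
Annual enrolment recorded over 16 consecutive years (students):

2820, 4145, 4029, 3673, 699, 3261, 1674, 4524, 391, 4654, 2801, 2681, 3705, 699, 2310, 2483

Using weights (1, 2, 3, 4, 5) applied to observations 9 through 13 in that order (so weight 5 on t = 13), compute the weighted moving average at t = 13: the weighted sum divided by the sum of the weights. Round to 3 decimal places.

3156.733

Weighted sum: 1·391 + 2·4654 + 3·2801 + 4·2681 + 5·3705 = 391 + 9308 + 8403 + 10724 + 18525 = 47351
Weight total: 1 + 2 + 3 + 4 + 5 = 15
WMA = 47351 / 15 = 3156.733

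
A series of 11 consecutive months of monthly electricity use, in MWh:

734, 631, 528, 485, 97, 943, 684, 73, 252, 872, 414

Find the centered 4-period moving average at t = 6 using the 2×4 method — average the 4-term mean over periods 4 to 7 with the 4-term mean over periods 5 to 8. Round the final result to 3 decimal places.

500.750

Sum over 4–7: 485 + 97 + 943 + 684 = 2209
Sum over 5–8: 97 + 943 + 684 + 73 = 1797
CMA at t=6 = (2209 + 1797) / (2·4) = 4006 / 8 = 500.750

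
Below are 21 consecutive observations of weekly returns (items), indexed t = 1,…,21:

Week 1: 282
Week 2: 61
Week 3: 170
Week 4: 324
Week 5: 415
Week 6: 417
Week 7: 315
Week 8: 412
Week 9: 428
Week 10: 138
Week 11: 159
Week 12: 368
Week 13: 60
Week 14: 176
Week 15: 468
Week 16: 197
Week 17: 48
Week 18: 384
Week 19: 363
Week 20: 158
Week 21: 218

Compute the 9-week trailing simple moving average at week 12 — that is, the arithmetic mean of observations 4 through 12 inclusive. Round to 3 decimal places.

Sum of periods 4–12: 324 + 415 + 417 + 315 + 412 + 428 + 138 + 159 + 368 = 2976
Divide by 9: 2976 / 9 = 330.667

330.667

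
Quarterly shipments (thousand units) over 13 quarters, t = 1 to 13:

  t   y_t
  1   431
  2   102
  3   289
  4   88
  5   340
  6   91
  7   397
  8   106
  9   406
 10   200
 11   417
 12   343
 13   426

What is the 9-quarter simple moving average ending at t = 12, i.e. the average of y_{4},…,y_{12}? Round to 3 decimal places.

265.333

Sum of periods 4–12: 88 + 340 + 91 + 397 + 106 + 406 + 200 + 417 + 343 = 2388
Divide by 9: 2388 / 9 = 265.333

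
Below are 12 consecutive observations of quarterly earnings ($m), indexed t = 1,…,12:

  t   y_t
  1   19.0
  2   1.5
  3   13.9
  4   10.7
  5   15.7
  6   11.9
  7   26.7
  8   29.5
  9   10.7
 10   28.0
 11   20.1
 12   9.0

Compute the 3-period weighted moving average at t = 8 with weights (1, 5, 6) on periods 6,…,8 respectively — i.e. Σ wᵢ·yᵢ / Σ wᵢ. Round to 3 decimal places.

Weighted sum: 1·11.9 + 5·26.7 + 6·29.5 = 11.9 + 133.5 + 177.0 = 322.4
Weight total: 1 + 5 + 6 = 12
WMA = 322.4 / 12 = 26.867

26.867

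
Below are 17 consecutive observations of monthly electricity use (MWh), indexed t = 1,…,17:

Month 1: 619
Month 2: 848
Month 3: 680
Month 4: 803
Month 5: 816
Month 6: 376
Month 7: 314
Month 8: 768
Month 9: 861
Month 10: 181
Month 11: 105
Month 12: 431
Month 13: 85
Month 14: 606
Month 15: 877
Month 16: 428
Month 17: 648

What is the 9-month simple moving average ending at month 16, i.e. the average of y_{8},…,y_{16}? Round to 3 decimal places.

Sum of periods 8–16: 768 + 861 + 181 + 105 + 431 + 85 + 606 + 877 + 428 = 4342
Divide by 9: 4342 / 9 = 482.444

482.444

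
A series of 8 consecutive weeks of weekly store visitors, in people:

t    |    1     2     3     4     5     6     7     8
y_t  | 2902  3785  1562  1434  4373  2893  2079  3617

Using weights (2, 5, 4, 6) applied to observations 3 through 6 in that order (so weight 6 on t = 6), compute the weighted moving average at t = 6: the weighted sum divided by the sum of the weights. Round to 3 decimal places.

2655.529

Weighted sum: 2·1562 + 5·1434 + 4·4373 + 6·2893 = 3124 + 7170 + 17492 + 17358 = 45144
Weight total: 2 + 5 + 4 + 6 = 17
WMA = 45144 / 17 = 2655.529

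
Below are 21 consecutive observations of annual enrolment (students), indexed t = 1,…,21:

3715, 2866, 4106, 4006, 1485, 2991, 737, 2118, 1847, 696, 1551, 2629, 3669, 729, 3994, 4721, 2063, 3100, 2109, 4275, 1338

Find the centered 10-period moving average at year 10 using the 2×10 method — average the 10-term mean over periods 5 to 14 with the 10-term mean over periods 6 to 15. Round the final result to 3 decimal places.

Sum over 5–14: 1485 + 2991 + 737 + 2118 + 1847 + 696 + 1551 + 2629 + 3669 + 729 = 18452
Sum over 6–15: 2991 + 737 + 2118 + 1847 + 696 + 1551 + 2629 + 3669 + 729 + 3994 = 20961
CMA at t=10 = (18452 + 20961) / (2·10) = 39413 / 20 = 1970.650

1970.650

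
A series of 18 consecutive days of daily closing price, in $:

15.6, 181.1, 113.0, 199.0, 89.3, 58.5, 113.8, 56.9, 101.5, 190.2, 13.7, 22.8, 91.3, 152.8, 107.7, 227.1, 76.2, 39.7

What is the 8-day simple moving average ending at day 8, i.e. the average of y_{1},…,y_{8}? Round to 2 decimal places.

Sum of periods 1–8: 15.6 + 181.1 + 113.0 + 199.0 + 89.3 + 58.5 + 113.8 + 56.9 = 827.2
Divide by 8: 827.2 / 8 = 103.40

103.40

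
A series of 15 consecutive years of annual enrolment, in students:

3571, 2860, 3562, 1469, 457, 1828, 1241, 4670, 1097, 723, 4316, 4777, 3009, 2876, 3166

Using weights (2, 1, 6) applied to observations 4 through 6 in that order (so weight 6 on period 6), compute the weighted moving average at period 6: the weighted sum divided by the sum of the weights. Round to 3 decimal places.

1595.889

Weighted sum: 2·1469 + 1·457 + 6·1828 = 2938 + 457 + 10968 = 14363
Weight total: 2 + 1 + 6 = 9
WMA = 14363 / 9 = 1595.889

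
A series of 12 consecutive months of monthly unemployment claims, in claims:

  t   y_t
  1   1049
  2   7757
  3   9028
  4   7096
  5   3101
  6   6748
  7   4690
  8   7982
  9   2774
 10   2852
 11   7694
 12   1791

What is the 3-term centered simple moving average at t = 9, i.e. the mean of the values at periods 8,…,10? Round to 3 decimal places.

4536.000

Sum of periods 8–10: 7982 + 2774 + 2852 = 13608
Divide by 3: 13608 / 3 = 4536.000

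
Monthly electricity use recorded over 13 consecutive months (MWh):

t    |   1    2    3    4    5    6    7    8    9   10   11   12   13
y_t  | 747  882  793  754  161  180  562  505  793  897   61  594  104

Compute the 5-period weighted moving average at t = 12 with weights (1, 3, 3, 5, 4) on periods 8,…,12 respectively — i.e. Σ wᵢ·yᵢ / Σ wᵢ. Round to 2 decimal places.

Weighted sum: 1·505 + 3·793 + 3·897 + 5·61 + 4·594 = 505 + 2379 + 2691 + 305 + 2376 = 8256
Weight total: 1 + 3 + 3 + 5 + 4 = 16
WMA = 8256 / 16 = 516.00

516.00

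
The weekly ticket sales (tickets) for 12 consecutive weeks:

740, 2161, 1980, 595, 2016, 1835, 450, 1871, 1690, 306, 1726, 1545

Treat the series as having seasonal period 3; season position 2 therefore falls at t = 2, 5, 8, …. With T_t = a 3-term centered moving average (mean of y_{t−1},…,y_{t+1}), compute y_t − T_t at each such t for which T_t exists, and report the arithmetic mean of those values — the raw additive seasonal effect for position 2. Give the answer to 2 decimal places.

533.92

Season position 2 occurs at t = 2, 5, 8, 11 (where T_t is defined).
t=2: T_2 = 1627.0000; y_2 − T_2 = 2161 − 1627.0000 = 534.0000
t=5: T_5 = 1482.0000; y_5 − T_5 = 2016 − 1482.0000 = 534.0000
t=8: T_8 = 1337.0000; y_8 − T_8 = 1871 − 1337.0000 = 534.0000
t=11: T_11 = 1192.3333; y_11 − T_11 = 1726 − 1192.3333 = 533.6667
Mean deviation: (534.0000 + 534.0000 + 534.0000 + 533.6667) / 4 = 533.92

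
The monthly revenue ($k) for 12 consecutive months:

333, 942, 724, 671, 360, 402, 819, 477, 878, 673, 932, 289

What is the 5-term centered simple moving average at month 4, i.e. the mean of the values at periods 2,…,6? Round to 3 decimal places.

619.800

Sum of periods 2–6: 942 + 724 + 671 + 360 + 402 = 3099
Divide by 5: 3099 / 5 = 619.800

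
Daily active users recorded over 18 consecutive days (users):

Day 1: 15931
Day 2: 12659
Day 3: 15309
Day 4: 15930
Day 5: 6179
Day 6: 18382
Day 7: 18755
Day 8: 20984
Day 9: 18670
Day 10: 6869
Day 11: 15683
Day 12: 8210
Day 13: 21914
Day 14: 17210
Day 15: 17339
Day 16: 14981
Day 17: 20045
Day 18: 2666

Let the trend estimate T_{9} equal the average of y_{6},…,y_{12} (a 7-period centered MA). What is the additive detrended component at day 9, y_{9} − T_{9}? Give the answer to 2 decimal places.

3305.29

Trend T_9 = (18382 + 18755 + 20984 + 18670 + 6869 + 15683 + 8210) / 7 = 107553/7 = 15364.7143
Detrended value: 18670 − 15364.7143 = 3305.29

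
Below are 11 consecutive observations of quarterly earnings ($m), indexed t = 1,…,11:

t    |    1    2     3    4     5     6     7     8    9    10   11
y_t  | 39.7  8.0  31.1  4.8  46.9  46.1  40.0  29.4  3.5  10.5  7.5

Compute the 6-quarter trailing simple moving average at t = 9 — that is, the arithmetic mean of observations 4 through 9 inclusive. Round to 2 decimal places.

28.45

Sum of periods 4–9: 4.8 + 46.9 + 46.1 + 40.0 + 29.4 + 3.5 = 170.7
Divide by 6: 170.7 / 6 = 28.45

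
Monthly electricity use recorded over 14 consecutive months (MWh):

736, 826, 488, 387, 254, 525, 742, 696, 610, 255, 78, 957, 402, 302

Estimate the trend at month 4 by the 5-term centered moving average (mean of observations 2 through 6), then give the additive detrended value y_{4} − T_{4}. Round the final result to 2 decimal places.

-109.00

Trend T_4 = (826 + 488 + 387 + 254 + 525) / 5 = 2480/5 = 496.0000
Detrended value: 387 − 496.0000 = -109.00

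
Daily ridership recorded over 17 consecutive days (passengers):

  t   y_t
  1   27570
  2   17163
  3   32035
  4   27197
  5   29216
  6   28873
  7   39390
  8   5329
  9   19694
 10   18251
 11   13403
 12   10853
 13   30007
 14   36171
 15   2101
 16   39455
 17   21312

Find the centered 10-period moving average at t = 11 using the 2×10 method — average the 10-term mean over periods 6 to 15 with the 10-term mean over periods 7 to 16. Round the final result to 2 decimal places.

Sum over 6–15: 28873 + 39390 + 5329 + 19694 + 18251 + 13403 + 10853 + 30007 + 36171 + 2101 = 204072
Sum over 7–16: 39390 + 5329 + 19694 + 18251 + 13403 + 10853 + 30007 + 36171 + 2101 + 39455 = 214654
CMA at t=11 = (204072 + 214654) / (2·10) = 418726 / 20 = 20936.30

20936.30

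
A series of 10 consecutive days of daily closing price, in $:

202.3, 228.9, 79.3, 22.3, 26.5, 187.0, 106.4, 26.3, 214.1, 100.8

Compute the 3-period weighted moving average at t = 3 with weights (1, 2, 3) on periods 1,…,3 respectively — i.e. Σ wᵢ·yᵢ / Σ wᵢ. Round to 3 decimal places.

Weighted sum: 1·202.3 + 2·228.9 + 3·79.3 = 202.3 + 457.8 + 237.9 = 898.0
Weight total: 1 + 2 + 3 = 6
WMA = 898.0 / 6 = 149.667

149.667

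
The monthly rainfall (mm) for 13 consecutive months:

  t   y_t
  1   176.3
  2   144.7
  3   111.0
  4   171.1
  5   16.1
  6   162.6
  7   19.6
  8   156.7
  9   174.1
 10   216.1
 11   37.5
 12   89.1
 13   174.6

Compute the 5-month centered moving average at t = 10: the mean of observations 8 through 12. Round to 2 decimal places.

Sum of periods 8–12: 156.7 + 174.1 + 216.1 + 37.5 + 89.1 = 673.5
Divide by 5: 673.5 / 5 = 134.70

134.70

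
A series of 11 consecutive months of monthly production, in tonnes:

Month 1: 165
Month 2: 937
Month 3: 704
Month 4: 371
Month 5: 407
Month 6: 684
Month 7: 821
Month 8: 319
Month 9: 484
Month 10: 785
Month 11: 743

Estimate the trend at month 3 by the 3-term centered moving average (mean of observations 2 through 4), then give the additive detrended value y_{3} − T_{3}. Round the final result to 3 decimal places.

Trend T_3 = (937 + 704 + 371) / 3 = 2012/3 = 670.66667
Detrended value: 704 − 670.66667 = 33.333

33.333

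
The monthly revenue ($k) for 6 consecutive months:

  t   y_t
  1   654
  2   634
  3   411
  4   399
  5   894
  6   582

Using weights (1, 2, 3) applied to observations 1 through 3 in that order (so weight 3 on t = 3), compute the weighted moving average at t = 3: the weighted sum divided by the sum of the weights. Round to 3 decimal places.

Weighted sum: 1·654 + 2·634 + 3·411 = 654 + 1268 + 1233 = 3155
Weight total: 1 + 2 + 3 = 6
WMA = 3155 / 6 = 525.833

525.833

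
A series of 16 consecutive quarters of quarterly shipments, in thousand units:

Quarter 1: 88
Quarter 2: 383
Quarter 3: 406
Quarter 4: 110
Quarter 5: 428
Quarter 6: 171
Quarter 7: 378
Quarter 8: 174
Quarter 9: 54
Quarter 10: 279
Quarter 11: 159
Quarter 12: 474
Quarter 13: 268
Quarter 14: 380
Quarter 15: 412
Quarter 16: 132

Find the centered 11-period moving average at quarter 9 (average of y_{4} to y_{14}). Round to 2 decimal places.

261.36

Sum of periods 4–14: 110 + 428 + 171 + 378 + 174 + 54 + 279 + 159 + 474 + 268 + 380 = 2875
Divide by 11: 2875 / 11 = 261.36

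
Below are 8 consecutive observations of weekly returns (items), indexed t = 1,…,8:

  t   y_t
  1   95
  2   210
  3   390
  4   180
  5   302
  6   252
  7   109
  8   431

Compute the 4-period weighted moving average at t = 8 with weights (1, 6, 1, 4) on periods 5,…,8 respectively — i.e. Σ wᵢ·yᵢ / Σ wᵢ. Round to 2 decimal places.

303.92

Weighted sum: 1·302 + 6·252 + 1·109 + 4·431 = 302 + 1512 + 109 + 1724 = 3647
Weight total: 1 + 6 + 1 + 4 = 12
WMA = 3647 / 12 = 303.92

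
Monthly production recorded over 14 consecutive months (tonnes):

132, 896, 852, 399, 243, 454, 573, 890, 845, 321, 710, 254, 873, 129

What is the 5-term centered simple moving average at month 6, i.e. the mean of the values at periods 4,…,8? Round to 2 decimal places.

511.80

Sum of periods 4–8: 399 + 243 + 454 + 573 + 890 = 2559
Divide by 5: 2559 / 5 = 511.80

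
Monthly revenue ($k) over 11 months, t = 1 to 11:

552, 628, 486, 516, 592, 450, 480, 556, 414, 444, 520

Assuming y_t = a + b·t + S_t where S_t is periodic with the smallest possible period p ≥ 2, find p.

3

First differences y_{t+1} − y_t: 76, -142, 30, 76, -142, 30, 76, -142, …
The difference pattern repeats every 3 terms and not for any smaller step, so p = 3.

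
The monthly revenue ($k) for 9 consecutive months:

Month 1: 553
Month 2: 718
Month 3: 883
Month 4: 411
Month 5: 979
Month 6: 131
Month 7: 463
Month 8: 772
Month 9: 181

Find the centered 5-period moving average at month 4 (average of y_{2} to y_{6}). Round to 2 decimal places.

Sum of periods 2–6: 718 + 883 + 411 + 979 + 131 = 3122
Divide by 5: 3122 / 5 = 624.40

624.40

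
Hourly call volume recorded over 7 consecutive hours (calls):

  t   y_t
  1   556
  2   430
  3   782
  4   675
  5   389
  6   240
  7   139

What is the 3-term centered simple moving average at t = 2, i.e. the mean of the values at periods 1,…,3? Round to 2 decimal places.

589.33

Sum of periods 1–3: 556 + 430 + 782 = 1768
Divide by 3: 1768 / 3 = 589.33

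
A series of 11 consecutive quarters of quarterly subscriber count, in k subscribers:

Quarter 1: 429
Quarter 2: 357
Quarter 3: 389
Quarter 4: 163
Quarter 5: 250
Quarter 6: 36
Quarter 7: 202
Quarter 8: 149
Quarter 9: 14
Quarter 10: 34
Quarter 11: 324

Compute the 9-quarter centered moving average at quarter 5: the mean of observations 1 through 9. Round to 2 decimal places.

Sum of periods 1–9: 429 + 357 + 389 + 163 + 250 + 36 + 202 + 149 + 14 = 1989
Divide by 9: 1989 / 9 = 221.00

221.00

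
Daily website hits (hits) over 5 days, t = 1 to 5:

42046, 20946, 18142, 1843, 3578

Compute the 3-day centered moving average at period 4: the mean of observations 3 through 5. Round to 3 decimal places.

Sum of periods 3–5: 18142 + 1843 + 3578 = 23563
Divide by 3: 23563 / 3 = 7854.333

7854.333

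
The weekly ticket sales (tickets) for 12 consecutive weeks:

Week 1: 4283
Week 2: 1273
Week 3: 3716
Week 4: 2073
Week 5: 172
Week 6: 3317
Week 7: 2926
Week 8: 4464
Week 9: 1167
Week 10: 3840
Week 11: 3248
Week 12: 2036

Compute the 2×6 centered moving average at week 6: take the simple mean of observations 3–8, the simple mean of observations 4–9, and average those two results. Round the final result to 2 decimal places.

Sum over 3–8: 3716 + 2073 + 172 + 3317 + 2926 + 4464 = 16668
Sum over 4–9: 2073 + 172 + 3317 + 2926 + 4464 + 1167 = 14119
CMA at t=6 = (16668 + 14119) / (2·6) = 30787 / 12 = 2565.58

2565.58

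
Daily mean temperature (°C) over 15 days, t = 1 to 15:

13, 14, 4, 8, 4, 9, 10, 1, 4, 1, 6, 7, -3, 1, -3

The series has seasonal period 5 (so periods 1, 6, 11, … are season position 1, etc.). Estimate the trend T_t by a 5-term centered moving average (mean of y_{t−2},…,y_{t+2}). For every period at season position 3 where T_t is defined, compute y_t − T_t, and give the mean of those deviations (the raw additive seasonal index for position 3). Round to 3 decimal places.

-4.400

Season position 3 occurs at t = 3, 8, 13 (where T_t is defined).
t=3: T_3 = 8.60000; y_3 − T_3 = 4 − 8.60000 = -4.60000
t=8: T_8 = 5.00000; y_8 − T_8 = 1 − 5.00000 = -4.00000
t=13: T_13 = 1.60000; y_13 − T_13 = -3 − 1.60000 = -4.60000
Mean deviation: (-4.60000 + -4.00000 + -4.60000) / 3 = -4.400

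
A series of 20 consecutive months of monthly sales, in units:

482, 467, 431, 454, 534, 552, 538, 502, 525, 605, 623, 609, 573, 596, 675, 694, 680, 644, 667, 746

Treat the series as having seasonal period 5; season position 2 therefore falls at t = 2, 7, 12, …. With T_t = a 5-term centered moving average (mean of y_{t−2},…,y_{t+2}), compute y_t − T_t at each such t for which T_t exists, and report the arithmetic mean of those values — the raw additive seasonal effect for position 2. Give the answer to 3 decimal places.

7.867

Season position 2 occurs at t = 7, 12, 17 (where T_t is defined).
t=7: T_7 = 530.20000; y_7 − T_7 = 538 − 530.20000 = 7.80000
t=12: T_12 = 601.20000; y_12 − T_12 = 609 − 601.20000 = 7.80000
t=17: T_17 = 672.00000; y_17 − T_17 = 680 − 672.00000 = 8.00000
Mean deviation: (7.80000 + 7.80000 + 8.00000) / 3 = 7.867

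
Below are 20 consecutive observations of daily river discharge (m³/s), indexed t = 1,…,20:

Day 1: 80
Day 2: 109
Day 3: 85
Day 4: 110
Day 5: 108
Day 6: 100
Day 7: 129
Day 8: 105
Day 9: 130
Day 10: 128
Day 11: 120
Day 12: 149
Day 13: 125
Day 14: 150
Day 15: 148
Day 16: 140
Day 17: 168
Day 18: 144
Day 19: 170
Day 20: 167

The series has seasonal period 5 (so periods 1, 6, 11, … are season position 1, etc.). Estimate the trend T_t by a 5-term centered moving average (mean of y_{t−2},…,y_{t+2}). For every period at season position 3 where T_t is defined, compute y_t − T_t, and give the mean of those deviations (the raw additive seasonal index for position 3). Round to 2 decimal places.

-13.50

Season position 3 occurs at t = 3, 8, 13, 18 (where T_t is defined).
t=3: T_3 = 98.4000; y_3 − T_3 = 85 − 98.4000 = -13.4000
t=8: T_8 = 118.4000; y_8 − T_8 = 105 − 118.4000 = -13.4000
t=13: T_13 = 138.4000; y_13 − T_13 = 125 − 138.4000 = -13.4000
t=18: T_18 = 157.8000; y_18 − T_18 = 144 − 157.8000 = -13.8000
Mean deviation: (-13.4000 + -13.4000 + -13.4000 + -13.8000) / 4 = -13.50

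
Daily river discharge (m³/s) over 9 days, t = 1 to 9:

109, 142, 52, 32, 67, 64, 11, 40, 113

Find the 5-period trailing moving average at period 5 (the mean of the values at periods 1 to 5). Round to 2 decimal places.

80.40

Sum of periods 1–5: 109 + 142 + 52 + 32 + 67 = 402
Divide by 5: 402 / 5 = 80.40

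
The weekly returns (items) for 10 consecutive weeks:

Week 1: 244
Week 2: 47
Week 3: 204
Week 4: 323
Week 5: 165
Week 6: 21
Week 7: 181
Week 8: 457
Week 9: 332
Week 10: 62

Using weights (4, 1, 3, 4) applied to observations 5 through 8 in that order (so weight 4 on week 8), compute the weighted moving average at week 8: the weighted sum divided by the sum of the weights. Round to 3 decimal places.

Weighted sum: 4·165 + 1·21 + 3·181 + 4·457 = 660 + 21 + 543 + 1828 = 3052
Weight total: 4 + 1 + 3 + 4 = 12
WMA = 3052 / 12 = 254.333

254.333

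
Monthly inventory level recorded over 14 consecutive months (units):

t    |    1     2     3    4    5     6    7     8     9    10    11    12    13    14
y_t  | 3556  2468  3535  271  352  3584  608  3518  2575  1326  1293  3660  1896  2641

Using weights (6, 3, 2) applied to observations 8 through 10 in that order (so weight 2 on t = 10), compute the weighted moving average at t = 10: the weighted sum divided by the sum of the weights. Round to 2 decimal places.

Weighted sum: 6·3518 + 3·2575 + 2·1326 = 21108 + 7725 + 2652 = 31485
Weight total: 6 + 3 + 2 = 11
WMA = 31485 / 11 = 2862.27

2862.27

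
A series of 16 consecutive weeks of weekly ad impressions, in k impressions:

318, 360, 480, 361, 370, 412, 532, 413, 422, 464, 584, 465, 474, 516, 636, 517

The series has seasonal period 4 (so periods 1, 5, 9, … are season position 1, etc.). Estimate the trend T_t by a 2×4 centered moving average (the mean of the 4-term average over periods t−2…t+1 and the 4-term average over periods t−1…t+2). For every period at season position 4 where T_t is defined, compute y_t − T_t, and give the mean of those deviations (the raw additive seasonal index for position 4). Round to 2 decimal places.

Season position 4 occurs at t = 4, 8, 12 (where T_t is defined).
t=4: T_4 = 399.2500; y_4 − T_4 = 361 − 399.2500 = -38.2500
t=8: T_8 = 451.2500; y_8 − T_8 = 413 − 451.2500 = -38.2500
t=12: T_12 = 503.2500; y_12 − T_12 = 465 − 503.2500 = -38.2500
Mean deviation: (-38.2500 + -38.2500 + -38.2500) / 3 = -38.25

-38.25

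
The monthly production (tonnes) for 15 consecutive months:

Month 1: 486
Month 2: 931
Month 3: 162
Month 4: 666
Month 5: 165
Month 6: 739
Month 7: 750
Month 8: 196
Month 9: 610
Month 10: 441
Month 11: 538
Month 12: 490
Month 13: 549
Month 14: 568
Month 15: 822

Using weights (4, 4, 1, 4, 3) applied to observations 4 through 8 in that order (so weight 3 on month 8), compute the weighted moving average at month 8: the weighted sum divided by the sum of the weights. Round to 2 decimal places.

478.19

Weighted sum: 4·666 + 4·165 + 1·739 + 4·750 + 3·196 = 2664 + 660 + 739 + 3000 + 588 = 7651
Weight total: 4 + 4 + 1 + 4 + 3 = 16
WMA = 7651 / 16 = 478.19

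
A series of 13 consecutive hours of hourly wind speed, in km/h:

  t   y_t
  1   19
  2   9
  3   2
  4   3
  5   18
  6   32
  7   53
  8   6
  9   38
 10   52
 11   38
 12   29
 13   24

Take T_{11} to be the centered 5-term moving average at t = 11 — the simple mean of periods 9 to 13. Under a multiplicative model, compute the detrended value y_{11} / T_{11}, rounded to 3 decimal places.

Trend T_11 = (38 + 52 + 38 + 29 + 24) / 5 = 181/5 = 36.20000
Ratio to trend: 38 / 36.20000 = 1.050

1.050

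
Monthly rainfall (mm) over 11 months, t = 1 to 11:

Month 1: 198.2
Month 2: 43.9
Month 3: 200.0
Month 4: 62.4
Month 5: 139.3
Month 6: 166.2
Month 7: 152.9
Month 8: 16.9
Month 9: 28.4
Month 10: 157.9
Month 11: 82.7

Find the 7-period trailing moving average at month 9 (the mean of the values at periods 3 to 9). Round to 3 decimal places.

Sum of periods 3–9: 200.0 + 62.4 + 139.3 + 166.2 + 152.9 + 16.9 + 28.4 = 766.1
Divide by 7: 766.1 / 7 = 109.443

109.443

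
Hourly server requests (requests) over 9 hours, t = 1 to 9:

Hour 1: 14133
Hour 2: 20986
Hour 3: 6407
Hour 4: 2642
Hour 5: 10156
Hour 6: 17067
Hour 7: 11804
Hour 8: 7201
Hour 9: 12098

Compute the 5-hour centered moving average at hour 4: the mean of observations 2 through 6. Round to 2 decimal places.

Sum of periods 2–6: 20986 + 6407 + 2642 + 10156 + 17067 = 57258
Divide by 5: 57258 / 5 = 11451.60

11451.60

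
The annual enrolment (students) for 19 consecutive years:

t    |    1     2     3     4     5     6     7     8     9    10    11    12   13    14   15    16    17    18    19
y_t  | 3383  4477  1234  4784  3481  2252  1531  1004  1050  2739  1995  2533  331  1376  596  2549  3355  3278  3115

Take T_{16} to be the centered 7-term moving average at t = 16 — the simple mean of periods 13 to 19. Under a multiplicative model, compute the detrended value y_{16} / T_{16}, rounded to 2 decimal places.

Trend T_16 = (331 + 1376 + 596 + 2549 + 3355 + 3278 + 3115) / 7 = 14600/7 = 2085.7143
Ratio to trend: 2549 / 2085.7143 = 1.22

1.22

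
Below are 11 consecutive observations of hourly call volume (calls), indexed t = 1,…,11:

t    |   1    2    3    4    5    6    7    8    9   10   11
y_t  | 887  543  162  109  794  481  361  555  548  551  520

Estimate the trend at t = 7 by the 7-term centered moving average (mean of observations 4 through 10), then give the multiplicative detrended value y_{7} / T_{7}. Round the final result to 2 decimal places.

Trend T_7 = (109 + 794 + 481 + 361 + 555 + 548 + 551) / 7 = 3399/7 = 485.5714
Ratio to trend: 361 / 485.5714 = 0.74

0.74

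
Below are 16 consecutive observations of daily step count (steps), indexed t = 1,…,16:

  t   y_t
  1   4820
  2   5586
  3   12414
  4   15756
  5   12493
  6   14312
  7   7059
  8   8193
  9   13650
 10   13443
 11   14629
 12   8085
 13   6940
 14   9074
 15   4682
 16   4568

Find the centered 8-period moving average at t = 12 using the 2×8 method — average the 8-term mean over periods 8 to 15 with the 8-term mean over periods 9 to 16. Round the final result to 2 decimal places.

9610.44

Sum over 8–15: 8193 + 13650 + 13443 + 14629 + 8085 + 6940 + 9074 + 4682 = 78696
Sum over 9–16: 13650 + 13443 + 14629 + 8085 + 6940 + 9074 + 4682 + 4568 = 75071
CMA at t=12 = (78696 + 75071) / (2·8) = 153767 / 16 = 9610.44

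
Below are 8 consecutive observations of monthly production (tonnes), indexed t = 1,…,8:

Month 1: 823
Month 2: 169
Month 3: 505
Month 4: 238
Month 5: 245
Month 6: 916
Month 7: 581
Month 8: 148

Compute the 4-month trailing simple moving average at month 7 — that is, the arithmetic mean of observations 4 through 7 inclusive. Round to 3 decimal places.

495.000

Sum of periods 4–7: 238 + 245 + 916 + 581 = 1980
Divide by 4: 1980 / 4 = 495.000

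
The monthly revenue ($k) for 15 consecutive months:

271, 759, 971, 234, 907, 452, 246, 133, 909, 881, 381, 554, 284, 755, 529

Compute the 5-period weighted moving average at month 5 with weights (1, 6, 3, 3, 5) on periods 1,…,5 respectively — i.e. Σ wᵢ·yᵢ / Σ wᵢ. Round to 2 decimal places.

720.83

Weighted sum: 1·271 + 6·759 + 3·971 + 3·234 + 5·907 = 271 + 4554 + 2913 + 702 + 4535 = 12975
Weight total: 1 + 6 + 3 + 3 + 5 = 18
WMA = 12975 / 18 = 720.83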